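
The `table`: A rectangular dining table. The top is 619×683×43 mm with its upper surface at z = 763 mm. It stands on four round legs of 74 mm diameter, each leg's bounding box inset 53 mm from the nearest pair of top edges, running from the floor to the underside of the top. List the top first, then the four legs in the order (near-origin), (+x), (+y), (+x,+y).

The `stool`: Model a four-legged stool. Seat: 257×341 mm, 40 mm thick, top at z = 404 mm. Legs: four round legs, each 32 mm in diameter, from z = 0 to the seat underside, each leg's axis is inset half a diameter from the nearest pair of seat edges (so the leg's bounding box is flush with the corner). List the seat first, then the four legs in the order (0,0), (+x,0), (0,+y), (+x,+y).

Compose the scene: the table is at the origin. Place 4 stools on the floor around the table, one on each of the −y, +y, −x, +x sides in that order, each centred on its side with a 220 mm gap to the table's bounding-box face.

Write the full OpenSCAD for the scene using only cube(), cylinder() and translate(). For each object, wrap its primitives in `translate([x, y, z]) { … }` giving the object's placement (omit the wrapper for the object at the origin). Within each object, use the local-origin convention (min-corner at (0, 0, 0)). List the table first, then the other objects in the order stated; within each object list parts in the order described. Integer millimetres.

translate([0, 0, 720]) cube([619, 683, 43]);
translate([90, 90, 0]) cylinder(h = 720, r = 37);
translate([529, 90, 0]) cylinder(h = 720, r = 37);
translate([90, 593, 0]) cylinder(h = 720, r = 37);
translate([529, 593, 0]) cylinder(h = 720, r = 37);
translate([181, -561, 0]) {
  translate([0, 0, 364]) cube([257, 341, 40]);
  translate([16, 16, 0]) cylinder(h = 364, r = 16);
  translate([241, 16, 0]) cylinder(h = 364, r = 16);
  translate([16, 325, 0]) cylinder(h = 364, r = 16);
  translate([241, 325, 0]) cylinder(h = 364, r = 16);
}
translate([181, 903, 0]) {
  translate([0, 0, 364]) cube([257, 341, 40]);
  translate([16, 16, 0]) cylinder(h = 364, r = 16);
  translate([241, 16, 0]) cylinder(h = 364, r = 16);
  translate([16, 325, 0]) cylinder(h = 364, r = 16);
  translate([241, 325, 0]) cylinder(h = 364, r = 16);
}
translate([-477, 171, 0]) {
  translate([0, 0, 364]) cube([257, 341, 40]);
  translate([16, 16, 0]) cylinder(h = 364, r = 16);
  translate([241, 16, 0]) cylinder(h = 364, r = 16);
  translate([16, 325, 0]) cylinder(h = 364, r = 16);
  translate([241, 325, 0]) cylinder(h = 364, r = 16);
}
translate([839, 171, 0]) {
  translate([0, 0, 364]) cube([257, 341, 40]);
  translate([16, 16, 0]) cylinder(h = 364, r = 16);
  translate([241, 16, 0]) cylinder(h = 364, r = 16);
  translate([16, 325, 0]) cylinder(h = 364, r = 16);
  translate([241, 325, 0]) cylinder(h = 364, r = 16);
}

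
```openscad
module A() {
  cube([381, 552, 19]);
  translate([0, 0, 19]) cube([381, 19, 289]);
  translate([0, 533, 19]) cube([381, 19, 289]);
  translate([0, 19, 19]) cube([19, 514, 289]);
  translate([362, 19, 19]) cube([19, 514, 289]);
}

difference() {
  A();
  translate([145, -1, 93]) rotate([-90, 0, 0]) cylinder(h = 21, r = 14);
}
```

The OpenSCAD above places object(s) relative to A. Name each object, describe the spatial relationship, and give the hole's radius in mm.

A is an open box. The open box has a circular hole through its front wall. The hole's radius is 14 mm.

The subtracted cylinder has r = 14 mm.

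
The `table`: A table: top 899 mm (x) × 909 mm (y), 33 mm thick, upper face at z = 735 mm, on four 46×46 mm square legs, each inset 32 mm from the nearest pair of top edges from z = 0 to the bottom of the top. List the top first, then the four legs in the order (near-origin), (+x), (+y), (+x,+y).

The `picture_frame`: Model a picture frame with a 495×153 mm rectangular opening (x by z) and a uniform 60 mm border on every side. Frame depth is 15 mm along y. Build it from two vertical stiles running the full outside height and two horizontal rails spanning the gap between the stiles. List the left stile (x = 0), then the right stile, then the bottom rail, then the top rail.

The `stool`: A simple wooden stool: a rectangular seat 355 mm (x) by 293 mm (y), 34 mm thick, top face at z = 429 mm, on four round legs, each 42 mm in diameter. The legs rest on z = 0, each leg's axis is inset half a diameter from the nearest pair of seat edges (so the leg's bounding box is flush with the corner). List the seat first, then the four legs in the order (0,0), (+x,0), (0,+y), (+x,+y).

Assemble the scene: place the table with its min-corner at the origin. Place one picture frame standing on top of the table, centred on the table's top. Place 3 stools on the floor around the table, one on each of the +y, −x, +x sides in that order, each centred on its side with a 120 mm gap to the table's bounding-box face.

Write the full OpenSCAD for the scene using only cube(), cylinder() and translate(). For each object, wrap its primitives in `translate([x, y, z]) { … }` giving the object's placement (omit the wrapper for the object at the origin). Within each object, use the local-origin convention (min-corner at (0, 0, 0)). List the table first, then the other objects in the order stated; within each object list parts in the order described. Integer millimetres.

translate([0, 0, 702]) cube([899, 909, 33]);
translate([32, 32, 0]) cube([46, 46, 702]);
translate([821, 32, 0]) cube([46, 46, 702]);
translate([32, 831, 0]) cube([46, 46, 702]);
translate([821, 831, 0]) cube([46, 46, 702]);
translate([142, 447, 735]) {
  cube([60, 15, 273]);
  translate([555, 0, 0]) cube([60, 15, 273]);
  translate([60, 0, 0]) cube([495, 15, 60]);
  translate([60, 0, 213]) cube([495, 15, 60]);
}
translate([272, 1029, 0]) {
  translate([0, 0, 395]) cube([355, 293, 34]);
  translate([21, 21, 0]) cylinder(h = 395, r = 21);
  translate([334, 21, 0]) cylinder(h = 395, r = 21);
  translate([21, 272, 0]) cylinder(h = 395, r = 21);
  translate([334, 272, 0]) cylinder(h = 395, r = 21);
}
translate([-475, 308, 0]) {
  translate([0, 0, 395]) cube([355, 293, 34]);
  translate([21, 21, 0]) cylinder(h = 395, r = 21);
  translate([334, 21, 0]) cylinder(h = 395, r = 21);
  translate([21, 272, 0]) cylinder(h = 395, r = 21);
  translate([334, 272, 0]) cylinder(h = 395, r = 21);
}
translate([1019, 308, 0]) {
  translate([0, 0, 395]) cube([355, 293, 34]);
  translate([21, 21, 0]) cylinder(h = 395, r = 21);
  translate([334, 21, 0]) cylinder(h = 395, r = 21);
  translate([21, 272, 0]) cylinder(h = 395, r = 21);
  translate([334, 272, 0]) cylinder(h = 395, r = 21);
}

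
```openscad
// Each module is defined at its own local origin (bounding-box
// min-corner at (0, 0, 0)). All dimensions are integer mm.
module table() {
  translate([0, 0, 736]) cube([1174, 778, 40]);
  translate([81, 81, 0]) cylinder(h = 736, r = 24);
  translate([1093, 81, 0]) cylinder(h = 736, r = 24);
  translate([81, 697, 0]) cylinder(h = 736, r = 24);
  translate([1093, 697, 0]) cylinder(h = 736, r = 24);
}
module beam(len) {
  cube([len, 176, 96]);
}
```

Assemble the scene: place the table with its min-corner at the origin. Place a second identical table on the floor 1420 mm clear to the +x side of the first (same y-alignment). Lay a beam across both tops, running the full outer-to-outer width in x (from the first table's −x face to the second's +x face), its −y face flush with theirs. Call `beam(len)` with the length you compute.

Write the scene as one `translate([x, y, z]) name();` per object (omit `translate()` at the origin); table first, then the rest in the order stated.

table();
translate([2594, 0, 0]) table();
translate([0, 0, 776]) beam(3768);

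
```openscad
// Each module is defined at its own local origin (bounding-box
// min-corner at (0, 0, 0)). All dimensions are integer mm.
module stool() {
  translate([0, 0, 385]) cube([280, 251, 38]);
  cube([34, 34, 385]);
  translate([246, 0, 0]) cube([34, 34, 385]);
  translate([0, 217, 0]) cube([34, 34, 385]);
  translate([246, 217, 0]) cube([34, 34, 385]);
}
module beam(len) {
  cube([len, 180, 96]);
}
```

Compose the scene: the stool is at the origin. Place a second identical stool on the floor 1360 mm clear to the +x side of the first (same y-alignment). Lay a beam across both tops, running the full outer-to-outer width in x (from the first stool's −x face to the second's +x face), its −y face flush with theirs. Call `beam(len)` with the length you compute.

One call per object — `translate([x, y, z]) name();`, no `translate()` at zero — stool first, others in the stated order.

stool();
translate([1640, 0, 0]) stool();
translate([0, 0, 423]) beam(1920);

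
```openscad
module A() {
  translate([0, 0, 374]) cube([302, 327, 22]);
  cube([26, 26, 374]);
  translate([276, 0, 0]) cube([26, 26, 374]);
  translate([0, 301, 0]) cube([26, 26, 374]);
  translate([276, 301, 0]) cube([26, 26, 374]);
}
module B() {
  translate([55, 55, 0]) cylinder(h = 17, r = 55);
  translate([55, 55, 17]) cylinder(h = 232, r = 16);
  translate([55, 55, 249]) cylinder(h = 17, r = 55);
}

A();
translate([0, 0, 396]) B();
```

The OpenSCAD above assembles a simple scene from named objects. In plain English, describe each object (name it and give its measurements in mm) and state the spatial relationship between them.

A is a four-legged stool. The seat is 302×327 mm, 22 mm thick, top at z = 396 mm. It stands on four square legs, each 26×26 mm in cross-section, from z = 0 to the seat underside, each flush with a corner of the seat.

B is a spool: two coaxial disc flanges of radius 55 mm and thickness 17 mm, joined by a core cylinder of radius 16 mm and height 232 mm. The lower flange rests on z = 0 and the three cylinders share a vertical axis.

The spool is on top of the stool.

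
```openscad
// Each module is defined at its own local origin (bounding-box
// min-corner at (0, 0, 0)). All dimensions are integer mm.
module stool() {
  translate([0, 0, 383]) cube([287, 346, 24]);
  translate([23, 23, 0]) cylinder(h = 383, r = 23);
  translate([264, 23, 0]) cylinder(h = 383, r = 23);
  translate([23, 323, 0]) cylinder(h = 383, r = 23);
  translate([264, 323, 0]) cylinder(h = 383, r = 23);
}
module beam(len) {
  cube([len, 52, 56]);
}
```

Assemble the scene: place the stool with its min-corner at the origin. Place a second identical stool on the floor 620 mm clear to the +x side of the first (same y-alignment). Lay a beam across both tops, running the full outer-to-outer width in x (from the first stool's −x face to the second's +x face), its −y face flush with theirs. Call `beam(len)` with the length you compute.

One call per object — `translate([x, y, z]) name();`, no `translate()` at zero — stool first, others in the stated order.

stool();
translate([907, 0, 0]) stool();
translate([0, 0, 407]) beam(1194);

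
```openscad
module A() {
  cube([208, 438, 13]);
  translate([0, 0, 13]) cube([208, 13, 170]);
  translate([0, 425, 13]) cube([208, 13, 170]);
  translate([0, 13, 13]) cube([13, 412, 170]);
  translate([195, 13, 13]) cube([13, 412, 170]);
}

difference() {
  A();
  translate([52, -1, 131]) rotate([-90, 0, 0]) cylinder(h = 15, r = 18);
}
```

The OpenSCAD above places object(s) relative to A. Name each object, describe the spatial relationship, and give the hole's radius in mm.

A is an open box. The open box has a circular hole through its front wall. The hole's radius is 18 mm.

The subtracted cylinder has r = 18 mm.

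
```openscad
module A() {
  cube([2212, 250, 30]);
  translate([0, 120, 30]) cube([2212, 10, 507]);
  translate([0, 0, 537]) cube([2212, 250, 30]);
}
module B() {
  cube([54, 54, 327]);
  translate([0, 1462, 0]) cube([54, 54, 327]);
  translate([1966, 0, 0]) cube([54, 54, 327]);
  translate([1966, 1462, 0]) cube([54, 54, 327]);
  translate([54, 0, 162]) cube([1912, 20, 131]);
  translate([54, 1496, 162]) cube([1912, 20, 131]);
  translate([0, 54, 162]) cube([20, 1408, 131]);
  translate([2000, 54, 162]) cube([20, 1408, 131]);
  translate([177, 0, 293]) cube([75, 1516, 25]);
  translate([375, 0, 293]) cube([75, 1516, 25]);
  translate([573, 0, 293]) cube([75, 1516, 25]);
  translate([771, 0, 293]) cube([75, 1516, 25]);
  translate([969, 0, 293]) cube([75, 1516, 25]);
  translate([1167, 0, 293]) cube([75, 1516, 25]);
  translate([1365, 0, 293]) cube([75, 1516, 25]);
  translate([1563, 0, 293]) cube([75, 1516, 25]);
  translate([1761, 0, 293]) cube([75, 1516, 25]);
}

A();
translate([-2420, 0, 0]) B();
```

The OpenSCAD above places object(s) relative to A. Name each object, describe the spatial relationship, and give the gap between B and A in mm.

A is an I-beam. B is a bed frame. The bed frame is on the floor beside the I-beam on its −x side. The gap between the bed frame and the I-beam is 400 mm.

The bed frame's nearest face is 400 mm from the I-beam's −x face.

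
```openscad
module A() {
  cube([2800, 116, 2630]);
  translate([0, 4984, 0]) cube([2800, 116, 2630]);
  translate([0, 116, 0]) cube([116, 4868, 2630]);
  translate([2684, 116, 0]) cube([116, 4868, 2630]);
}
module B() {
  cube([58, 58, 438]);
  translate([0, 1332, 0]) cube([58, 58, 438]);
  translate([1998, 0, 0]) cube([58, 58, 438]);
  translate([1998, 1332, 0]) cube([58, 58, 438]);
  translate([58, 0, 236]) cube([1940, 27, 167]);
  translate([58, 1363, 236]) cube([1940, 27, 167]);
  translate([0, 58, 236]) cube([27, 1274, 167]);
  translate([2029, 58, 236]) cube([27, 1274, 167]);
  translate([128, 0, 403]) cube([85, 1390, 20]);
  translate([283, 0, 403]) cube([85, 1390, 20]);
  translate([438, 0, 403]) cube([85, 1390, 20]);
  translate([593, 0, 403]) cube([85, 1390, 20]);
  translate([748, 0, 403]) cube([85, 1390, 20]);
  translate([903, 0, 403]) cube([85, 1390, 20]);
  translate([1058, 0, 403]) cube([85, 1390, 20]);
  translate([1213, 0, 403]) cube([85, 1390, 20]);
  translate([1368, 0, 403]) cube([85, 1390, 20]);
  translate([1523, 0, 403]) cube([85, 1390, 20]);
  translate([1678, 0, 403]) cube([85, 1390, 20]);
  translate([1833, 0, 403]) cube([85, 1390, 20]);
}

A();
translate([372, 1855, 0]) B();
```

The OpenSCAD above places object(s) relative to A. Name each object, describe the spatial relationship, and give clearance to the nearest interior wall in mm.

Clearances: x = 256, y = 1739; minimum 256 mm.

A is a house frame. B is a bed frame. The bed frame sits inside the house frame, centred. The clearance to the nearest interior wall is 256 mm.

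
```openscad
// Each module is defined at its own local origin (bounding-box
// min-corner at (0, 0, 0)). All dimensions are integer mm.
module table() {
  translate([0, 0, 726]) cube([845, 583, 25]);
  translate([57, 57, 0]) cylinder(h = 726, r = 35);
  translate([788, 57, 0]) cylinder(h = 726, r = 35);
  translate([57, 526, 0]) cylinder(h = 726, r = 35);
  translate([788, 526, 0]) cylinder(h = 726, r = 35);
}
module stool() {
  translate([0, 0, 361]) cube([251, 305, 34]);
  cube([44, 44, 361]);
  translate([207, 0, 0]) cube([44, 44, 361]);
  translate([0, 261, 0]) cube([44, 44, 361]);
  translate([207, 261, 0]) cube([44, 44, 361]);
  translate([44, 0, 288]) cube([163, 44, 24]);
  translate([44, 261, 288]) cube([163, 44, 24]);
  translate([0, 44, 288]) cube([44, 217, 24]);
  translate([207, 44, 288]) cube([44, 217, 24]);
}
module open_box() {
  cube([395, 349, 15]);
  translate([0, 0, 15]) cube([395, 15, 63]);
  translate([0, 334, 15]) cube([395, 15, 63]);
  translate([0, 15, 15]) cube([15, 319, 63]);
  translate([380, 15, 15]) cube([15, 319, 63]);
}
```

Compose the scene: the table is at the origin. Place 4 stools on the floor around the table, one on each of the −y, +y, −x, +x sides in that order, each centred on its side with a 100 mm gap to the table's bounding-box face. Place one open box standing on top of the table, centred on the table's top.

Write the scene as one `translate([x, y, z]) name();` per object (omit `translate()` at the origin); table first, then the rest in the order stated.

table();
translate([297, -405, 0]) stool();
translate([297, 683, 0]) stool();
translate([-351, 139, 0]) stool();
translate([945, 139, 0]) stool();
translate([225, 117, 751]) open_box();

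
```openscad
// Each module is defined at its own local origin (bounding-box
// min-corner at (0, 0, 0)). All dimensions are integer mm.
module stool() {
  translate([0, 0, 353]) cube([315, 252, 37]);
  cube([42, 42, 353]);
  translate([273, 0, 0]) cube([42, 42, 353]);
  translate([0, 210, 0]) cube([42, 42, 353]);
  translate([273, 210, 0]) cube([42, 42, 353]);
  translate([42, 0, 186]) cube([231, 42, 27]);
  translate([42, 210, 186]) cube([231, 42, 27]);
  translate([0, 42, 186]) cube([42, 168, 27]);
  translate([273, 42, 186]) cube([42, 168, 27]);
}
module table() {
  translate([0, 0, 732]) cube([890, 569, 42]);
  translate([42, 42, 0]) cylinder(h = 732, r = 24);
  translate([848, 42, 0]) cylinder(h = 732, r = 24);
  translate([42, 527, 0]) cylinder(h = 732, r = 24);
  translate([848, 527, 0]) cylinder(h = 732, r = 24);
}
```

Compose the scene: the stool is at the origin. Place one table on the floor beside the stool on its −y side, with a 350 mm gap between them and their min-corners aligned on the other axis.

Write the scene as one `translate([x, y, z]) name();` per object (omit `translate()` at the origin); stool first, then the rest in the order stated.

stool();
translate([0, -919, 0]) table();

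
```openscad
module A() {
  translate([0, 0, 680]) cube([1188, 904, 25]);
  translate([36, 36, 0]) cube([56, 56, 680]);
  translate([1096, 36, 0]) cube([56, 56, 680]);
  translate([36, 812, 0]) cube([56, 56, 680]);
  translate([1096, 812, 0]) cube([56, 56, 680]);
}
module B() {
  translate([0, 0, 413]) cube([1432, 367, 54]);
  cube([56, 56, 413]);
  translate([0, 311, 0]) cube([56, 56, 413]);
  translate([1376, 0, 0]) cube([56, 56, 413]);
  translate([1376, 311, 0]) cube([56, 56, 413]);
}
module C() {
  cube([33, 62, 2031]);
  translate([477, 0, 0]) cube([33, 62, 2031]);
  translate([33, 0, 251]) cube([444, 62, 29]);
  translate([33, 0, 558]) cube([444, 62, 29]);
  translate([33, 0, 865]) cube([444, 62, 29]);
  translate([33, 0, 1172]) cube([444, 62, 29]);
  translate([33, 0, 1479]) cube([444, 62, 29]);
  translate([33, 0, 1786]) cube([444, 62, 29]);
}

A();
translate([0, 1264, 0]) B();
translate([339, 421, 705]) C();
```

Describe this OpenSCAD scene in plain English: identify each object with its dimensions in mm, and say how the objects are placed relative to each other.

A is a table with a 1188×904 mm rectangular top, 25 mm thick, top surface at z = 705 mm, supported by four 56×56 mm square legs, each inset 36 mm from the nearest pair of top edges, running from the floor.

B is a long wooden bench with a 1432 mm (x) × 367 mm (y) seat, 54 mm thick, its top surface 467 mm above the floor. Four 56 mm square legs at the seat corners, flush with the edges, run from z = 0 to the seat underside.

C is a wooden ladder with two side rails of 33×62 mm section and 2031 mm height, set 510 mm apart overall. Between them run 6 rectangular rungs (62 mm deep, 29 mm thick), front faces flush with the rails' −y face. The bottom of the first rung is 251 mm above the floor and each subsequent rung is 307 mm higher than the one below.

The bench is on the floor beside the table on its +y side. The ladder is on top of the table, centred.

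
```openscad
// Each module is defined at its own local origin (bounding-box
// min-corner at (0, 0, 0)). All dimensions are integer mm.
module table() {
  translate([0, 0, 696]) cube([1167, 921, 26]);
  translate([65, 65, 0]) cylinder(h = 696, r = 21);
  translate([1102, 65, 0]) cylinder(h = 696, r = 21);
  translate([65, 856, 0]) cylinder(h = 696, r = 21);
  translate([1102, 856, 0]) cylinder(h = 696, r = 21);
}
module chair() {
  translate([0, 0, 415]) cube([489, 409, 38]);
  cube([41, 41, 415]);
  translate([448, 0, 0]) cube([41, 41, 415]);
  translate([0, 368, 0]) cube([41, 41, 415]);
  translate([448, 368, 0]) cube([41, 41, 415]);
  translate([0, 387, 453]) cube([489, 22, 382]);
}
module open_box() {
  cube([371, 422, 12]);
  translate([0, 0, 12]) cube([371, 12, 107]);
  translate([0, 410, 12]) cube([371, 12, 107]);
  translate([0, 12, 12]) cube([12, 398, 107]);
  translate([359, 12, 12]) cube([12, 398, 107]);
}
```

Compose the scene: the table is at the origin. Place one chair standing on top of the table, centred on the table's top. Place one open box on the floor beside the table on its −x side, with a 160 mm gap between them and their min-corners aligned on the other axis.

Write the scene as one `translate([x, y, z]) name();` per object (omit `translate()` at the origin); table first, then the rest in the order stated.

table();
translate([339, 256, 722]) chair();
translate([-531, 0, 0]) open_box();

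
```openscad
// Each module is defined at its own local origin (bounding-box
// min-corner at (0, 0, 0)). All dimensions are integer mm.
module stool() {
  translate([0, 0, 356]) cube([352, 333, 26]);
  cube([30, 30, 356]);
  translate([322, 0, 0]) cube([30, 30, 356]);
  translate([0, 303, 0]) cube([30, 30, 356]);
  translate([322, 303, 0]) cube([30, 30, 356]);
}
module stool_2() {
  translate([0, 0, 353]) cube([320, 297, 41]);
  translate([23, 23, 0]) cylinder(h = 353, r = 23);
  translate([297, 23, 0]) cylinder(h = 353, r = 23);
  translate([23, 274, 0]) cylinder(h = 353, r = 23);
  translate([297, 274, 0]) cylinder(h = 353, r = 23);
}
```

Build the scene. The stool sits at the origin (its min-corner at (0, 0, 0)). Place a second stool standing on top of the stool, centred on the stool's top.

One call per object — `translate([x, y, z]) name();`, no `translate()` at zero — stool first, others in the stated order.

stool();
translate([16, 18, 382]) stool_2();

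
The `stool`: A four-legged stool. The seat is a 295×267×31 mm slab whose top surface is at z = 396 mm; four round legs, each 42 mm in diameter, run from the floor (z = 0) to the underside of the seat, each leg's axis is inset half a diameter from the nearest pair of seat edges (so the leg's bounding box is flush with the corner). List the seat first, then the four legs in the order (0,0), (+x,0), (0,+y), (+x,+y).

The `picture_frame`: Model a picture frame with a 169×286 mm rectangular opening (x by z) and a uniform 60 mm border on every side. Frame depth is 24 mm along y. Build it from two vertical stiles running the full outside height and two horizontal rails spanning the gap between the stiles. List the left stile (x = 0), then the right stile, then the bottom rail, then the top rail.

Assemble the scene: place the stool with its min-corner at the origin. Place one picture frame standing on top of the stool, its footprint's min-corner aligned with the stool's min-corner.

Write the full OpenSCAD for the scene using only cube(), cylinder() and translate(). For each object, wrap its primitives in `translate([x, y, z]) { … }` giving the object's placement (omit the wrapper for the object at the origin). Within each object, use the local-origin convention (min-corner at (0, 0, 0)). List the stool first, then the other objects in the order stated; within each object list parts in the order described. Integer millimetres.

translate([0, 0, 365]) cube([295, 267, 31]);
translate([21, 21, 0]) cylinder(h = 365, r = 21);
translate([274, 21, 0]) cylinder(h = 365, r = 21);
translate([21, 246, 0]) cylinder(h = 365, r = 21);
translate([274, 246, 0]) cylinder(h = 365, r = 21);
translate([0, 0, 396]) {
  cube([60, 24, 406]);
  translate([229, 0, 0]) cube([60, 24, 406]);
  translate([60, 0, 0]) cube([169, 24, 60]);
  translate([60, 0, 346]) cube([169, 24, 60]);
}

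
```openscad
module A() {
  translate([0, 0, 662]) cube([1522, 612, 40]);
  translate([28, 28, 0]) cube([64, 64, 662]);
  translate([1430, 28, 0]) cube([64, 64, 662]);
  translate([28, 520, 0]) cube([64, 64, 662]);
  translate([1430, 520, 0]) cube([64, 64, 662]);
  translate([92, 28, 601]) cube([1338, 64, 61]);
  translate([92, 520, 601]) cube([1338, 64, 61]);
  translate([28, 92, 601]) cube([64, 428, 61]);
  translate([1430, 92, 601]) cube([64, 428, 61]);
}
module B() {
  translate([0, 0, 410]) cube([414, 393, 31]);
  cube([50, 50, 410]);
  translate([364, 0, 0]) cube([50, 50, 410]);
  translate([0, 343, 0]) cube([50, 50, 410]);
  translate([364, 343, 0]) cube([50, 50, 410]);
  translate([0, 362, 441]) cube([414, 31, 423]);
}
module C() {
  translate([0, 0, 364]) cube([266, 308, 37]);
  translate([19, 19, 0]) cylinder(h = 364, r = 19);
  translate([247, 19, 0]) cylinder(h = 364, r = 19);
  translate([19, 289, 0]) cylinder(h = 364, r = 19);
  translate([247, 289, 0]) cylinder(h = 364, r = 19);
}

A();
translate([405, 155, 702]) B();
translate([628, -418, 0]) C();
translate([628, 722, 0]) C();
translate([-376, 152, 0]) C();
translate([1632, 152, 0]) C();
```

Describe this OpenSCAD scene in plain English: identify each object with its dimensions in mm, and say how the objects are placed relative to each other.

A is a table with a 1522×612 mm rectangular top, 40 mm thick, top surface at z = 702 mm, supported by four 64×64 mm square legs, each inset 28 mm from the nearest pair of top edges, running from the floor. Four apron rails, 64 mm thick and 61 mm tall, run between adjacent legs with their top edges flush with the underside of the top and their outer faces flush with the legs' outer faces.

B is a chair. The seat is a 414×393×31 mm slab with its top at z = 441 mm, on four 50×50 mm corner legs (flush with the seat edges, standing on z = 0). A flat backrest 31 mm thick, 423 mm tall, spans the full seat width and rises from the seat top along its +y edge, rear face flush with the rear of the seat.

C is a simple wooden stool: a rectangular seat 266 mm (x) by 308 mm (y), 37 mm thick, top face at z = 401 mm, on four round legs, each 38 mm in diameter. The legs rest on z = 0, each leg's axis is inset half a diameter from the nearest pair of seat edges (so the leg's bounding box is flush with the corner).

The chair is on top of the table. Four stools sit around the table at the −y, +y, −x, +x sides.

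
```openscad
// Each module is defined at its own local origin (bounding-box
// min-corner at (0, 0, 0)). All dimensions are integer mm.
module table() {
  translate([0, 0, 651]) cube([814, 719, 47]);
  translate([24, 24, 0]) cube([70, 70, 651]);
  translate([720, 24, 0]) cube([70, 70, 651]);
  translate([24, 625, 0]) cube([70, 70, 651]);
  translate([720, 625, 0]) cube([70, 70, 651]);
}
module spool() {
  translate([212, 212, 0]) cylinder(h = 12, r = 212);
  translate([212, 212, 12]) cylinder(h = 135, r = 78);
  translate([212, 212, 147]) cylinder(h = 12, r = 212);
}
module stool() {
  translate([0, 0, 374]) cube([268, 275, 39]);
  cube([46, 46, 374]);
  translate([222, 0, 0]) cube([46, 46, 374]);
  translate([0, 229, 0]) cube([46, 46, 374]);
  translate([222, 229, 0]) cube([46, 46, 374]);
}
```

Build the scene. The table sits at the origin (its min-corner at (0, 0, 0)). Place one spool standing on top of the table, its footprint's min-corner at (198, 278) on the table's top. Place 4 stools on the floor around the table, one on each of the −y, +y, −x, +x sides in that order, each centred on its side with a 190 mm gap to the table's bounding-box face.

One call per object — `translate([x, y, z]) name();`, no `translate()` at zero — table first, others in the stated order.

table();
translate([198, 278, 698]) spool();
translate([273, -465, 0]) stool();
translate([273, 909, 0]) stool();
translate([-458, 222, 0]) stool();
translate([1004, 222, 0]) stool();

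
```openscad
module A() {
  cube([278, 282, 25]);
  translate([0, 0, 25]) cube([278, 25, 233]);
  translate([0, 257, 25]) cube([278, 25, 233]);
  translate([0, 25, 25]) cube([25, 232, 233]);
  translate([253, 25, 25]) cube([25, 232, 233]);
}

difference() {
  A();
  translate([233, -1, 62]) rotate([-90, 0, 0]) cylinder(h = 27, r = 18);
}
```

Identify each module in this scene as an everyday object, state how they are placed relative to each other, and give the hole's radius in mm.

A is an open box. The open box has a circular hole through its front wall. The hole's radius is 18 mm.

The subtracted cylinder has r = 18 mm.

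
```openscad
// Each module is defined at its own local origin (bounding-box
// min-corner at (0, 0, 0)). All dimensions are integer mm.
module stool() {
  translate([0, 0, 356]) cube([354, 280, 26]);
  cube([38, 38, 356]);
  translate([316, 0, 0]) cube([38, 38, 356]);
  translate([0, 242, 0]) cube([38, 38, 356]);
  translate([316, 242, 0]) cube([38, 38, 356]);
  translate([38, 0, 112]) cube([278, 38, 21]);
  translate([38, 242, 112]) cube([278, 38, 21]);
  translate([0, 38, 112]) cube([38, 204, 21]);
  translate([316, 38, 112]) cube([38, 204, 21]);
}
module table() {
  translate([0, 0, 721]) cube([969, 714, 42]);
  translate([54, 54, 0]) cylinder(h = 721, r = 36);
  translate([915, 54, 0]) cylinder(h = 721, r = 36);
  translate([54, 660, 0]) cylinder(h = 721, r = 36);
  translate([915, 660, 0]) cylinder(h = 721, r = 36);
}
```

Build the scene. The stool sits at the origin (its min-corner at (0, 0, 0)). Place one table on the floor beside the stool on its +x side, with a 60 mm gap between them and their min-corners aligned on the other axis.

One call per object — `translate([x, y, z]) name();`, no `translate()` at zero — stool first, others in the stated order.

stool();
translate([414, 0, 0]) table();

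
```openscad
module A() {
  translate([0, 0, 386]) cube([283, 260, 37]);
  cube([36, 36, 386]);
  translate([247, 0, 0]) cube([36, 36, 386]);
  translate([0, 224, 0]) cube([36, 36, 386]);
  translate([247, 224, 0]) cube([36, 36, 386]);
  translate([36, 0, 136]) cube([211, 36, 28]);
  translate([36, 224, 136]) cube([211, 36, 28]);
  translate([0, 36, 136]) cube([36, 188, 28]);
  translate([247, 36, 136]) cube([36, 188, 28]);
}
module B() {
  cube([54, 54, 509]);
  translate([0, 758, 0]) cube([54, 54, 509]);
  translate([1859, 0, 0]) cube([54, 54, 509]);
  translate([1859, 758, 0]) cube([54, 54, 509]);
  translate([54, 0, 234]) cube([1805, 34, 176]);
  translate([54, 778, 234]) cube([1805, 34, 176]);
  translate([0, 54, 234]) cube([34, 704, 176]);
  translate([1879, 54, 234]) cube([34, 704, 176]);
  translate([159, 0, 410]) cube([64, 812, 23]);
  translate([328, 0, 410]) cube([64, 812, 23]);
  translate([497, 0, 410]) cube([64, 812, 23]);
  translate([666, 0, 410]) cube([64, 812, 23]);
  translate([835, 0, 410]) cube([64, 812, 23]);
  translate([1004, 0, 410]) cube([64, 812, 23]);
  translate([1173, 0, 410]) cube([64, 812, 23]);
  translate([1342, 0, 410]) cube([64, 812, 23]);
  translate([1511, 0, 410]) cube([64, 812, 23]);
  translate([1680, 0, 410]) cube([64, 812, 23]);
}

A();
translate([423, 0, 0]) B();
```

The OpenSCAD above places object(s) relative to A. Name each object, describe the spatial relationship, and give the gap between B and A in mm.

A is a stool. B is a bed frame. The bed frame is on the floor beside the stool on its +x side. The gap between the bed frame and the stool is 140 mm.

The bed frame's nearest face is 140 mm from the stool's +x face.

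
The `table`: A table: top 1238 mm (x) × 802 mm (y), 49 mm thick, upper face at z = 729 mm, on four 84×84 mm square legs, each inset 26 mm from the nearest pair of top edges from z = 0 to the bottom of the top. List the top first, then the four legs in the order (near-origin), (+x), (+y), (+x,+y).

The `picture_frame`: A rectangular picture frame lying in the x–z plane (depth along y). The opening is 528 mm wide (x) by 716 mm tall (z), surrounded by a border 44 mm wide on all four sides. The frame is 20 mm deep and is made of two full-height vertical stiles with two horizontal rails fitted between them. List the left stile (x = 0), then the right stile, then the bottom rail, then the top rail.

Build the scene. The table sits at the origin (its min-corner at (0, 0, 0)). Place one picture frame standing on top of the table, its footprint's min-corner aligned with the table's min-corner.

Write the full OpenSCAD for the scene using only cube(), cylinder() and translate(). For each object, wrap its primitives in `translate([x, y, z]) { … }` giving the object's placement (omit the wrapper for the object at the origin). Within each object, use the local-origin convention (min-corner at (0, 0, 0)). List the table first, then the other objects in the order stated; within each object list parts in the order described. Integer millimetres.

translate([0, 0, 680]) cube([1238, 802, 49]);
translate([26, 26, 0]) cube([84, 84, 680]);
translate([1128, 26, 0]) cube([84, 84, 680]);
translate([26, 692, 0]) cube([84, 84, 680]);
translate([1128, 692, 0]) cube([84, 84, 680]);
translate([0, 0, 729]) {
  cube([44, 20, 804]);
  translate([572, 0, 0]) cube([44, 20, 804]);
  translate([44, 0, 0]) cube([528, 20, 44]);
  translate([44, 0, 760]) cube([528, 20, 44]);
}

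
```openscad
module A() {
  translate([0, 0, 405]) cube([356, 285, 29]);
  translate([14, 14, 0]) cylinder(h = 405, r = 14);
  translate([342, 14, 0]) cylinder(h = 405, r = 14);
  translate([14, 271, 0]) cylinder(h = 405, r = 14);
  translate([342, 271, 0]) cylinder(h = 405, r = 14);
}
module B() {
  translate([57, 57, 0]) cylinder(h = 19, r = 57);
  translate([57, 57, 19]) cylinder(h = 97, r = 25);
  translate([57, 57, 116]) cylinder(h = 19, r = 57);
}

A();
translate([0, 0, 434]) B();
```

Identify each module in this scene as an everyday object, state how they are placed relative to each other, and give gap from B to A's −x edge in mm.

The spool's min-x is at 0; the stool's min-x is 0; gap = 0 mm.

A is a stool. B is a spool. The spool is on top of the stool. The gap from the spool to the stool's −x edge is 0 mm.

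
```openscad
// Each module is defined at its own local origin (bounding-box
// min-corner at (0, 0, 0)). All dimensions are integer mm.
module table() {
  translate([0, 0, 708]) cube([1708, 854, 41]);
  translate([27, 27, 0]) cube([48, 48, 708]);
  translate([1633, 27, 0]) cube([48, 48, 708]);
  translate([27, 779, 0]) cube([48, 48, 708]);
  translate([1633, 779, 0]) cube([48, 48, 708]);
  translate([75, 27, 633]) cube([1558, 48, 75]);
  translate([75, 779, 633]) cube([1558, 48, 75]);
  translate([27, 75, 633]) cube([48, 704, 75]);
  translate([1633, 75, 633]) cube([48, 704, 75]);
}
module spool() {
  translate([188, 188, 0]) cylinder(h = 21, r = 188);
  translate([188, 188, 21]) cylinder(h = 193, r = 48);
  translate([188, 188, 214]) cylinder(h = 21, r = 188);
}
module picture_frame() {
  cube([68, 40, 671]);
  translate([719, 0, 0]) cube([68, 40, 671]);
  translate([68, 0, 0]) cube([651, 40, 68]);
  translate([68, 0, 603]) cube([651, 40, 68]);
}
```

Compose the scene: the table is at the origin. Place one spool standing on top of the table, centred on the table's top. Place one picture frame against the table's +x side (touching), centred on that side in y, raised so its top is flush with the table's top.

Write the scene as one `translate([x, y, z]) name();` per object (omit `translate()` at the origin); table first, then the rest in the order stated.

table();
translate([666, 239, 749]) spool();
translate([1708, 407, 78]) picture_frame();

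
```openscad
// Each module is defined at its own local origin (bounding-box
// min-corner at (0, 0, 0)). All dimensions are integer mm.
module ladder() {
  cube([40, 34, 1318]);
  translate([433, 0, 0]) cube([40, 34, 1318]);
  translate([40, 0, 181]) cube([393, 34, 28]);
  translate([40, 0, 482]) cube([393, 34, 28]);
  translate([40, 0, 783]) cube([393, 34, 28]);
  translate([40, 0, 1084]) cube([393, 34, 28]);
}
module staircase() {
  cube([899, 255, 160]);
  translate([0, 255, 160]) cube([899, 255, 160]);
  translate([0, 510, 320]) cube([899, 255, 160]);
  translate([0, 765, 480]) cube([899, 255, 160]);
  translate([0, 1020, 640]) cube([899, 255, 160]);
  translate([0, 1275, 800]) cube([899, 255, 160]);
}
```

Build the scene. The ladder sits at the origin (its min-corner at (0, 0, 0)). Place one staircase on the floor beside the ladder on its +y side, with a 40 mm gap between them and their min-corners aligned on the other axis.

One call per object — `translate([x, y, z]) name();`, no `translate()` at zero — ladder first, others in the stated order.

ladder();
translate([0, 74, 0]) staircase();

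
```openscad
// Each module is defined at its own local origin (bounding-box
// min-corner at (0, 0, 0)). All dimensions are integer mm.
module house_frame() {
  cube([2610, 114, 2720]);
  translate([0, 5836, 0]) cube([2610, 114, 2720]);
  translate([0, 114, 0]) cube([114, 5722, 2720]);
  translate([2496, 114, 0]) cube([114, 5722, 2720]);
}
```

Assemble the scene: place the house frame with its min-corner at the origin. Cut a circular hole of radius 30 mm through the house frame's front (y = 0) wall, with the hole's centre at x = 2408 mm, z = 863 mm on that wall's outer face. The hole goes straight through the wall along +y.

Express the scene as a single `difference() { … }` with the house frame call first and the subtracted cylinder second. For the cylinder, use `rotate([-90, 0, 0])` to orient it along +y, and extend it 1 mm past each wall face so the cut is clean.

difference() {
  house_frame();
  translate([2408, -1, 863]) rotate([-90, 0, 0]) cylinder(h = 116, r = 30);
}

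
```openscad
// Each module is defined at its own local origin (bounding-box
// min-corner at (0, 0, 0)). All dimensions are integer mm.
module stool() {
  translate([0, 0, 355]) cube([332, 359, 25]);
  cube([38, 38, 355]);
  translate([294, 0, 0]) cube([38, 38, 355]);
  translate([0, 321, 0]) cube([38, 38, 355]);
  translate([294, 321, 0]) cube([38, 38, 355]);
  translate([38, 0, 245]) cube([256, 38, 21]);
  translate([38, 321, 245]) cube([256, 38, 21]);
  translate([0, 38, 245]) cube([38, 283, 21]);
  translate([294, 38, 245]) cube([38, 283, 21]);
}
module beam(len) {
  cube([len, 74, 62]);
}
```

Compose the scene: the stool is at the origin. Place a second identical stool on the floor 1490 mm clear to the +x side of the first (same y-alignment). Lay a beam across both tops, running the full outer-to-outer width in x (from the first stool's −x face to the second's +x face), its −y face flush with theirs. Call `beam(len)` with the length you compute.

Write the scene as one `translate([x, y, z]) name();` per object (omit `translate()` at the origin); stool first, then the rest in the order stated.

stool();
translate([1822, 0, 0]) stool();
translate([0, 0, 380]) beam(2154);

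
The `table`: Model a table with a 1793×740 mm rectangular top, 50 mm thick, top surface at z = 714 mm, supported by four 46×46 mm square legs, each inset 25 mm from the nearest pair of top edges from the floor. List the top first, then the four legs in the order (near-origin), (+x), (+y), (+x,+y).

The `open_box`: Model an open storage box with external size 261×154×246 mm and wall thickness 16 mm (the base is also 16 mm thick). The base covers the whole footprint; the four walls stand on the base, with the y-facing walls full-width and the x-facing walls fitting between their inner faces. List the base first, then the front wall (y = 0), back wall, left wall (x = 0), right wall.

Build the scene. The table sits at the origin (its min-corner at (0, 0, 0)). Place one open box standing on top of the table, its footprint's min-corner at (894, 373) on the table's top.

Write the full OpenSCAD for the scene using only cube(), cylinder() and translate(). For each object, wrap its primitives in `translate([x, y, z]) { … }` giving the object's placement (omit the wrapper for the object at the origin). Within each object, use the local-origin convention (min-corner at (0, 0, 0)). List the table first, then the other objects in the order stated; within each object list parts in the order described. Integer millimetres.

translate([0, 0, 664]) cube([1793, 740, 50]);
translate([25, 25, 0]) cube([46, 46, 664]);
translate([1722, 25, 0]) cube([46, 46, 664]);
translate([25, 669, 0]) cube([46, 46, 664]);
translate([1722, 669, 0]) cube([46, 46, 664]);
translate([894, 373, 714]) {
  cube([261, 154, 16]);
  translate([0, 0, 16]) cube([261, 16, 230]);
  translate([0, 138, 16]) cube([261, 16, 230]);
  translate([0, 16, 16]) cube([16, 122, 230]);
  translate([245, 16, 16]) cube([16, 122, 230]);
}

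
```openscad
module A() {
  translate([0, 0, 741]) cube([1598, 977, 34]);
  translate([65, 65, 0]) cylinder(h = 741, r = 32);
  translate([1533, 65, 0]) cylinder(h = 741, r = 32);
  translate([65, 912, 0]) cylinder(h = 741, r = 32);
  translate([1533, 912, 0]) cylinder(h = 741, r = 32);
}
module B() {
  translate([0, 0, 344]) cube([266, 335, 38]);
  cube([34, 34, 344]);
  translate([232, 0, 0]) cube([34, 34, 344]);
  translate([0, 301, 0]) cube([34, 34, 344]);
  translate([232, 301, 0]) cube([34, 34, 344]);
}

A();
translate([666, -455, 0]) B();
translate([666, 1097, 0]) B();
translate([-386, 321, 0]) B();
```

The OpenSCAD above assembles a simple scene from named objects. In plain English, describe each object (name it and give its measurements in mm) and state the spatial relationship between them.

A is a table: top 1598 mm (x) × 977 mm (y), 34 mm thick, upper face at z = 775 mm, on four round legs of 64 mm diameter, each leg's bounding box inset 33 mm from the nearest pair of top edges, running from z = 0 to the bottom of the top.

B is a four-legged stool. The seat is a 266×335×38 mm slab whose top surface is at z = 382 mm; four square legs, each 34×34 mm in cross-section, run from the floor (z = 0) to the underside of the seat, each flush with a corner of the seat.

Three stools sit around the table at the −y, +y, −x sides.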